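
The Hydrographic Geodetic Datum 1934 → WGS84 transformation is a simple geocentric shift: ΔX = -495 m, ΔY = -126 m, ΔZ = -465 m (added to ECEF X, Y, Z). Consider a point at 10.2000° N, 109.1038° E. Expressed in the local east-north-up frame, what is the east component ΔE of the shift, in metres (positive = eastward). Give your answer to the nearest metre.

At φ = 10.2000°, λ = 109.1038°: sin φ = 0.177085, cos φ = 0.984196, sin λ = 0.944927, cos λ = -0.327281.
ΔE = −sin λ·ΔX + cos λ·ΔY = −(0.944927)·(-495) + (-0.327281)·(-126) = 508.98 m.

ΔE = 509 m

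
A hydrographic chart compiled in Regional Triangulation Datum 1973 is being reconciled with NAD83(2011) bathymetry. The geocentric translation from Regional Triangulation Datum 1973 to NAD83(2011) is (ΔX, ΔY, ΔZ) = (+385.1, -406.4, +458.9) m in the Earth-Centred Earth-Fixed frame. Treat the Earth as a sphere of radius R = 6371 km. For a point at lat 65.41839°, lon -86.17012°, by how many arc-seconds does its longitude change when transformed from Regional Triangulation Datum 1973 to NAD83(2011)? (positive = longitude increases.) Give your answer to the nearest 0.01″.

Δλ = 27.79″

sin φ = 0.909370, cos φ = 0.415989, sin λ = -0.997767, cos λ = 0.066794.
East component: ΔE = −sin λ·ΔX + cos λ·ΔY = −(-0.997767)(385.1) + (0.066794)(-406.4) = 357.09 m.
1° of latitude spans πR/180 = 111195 m; at latitude φ, 1° of longitude spans that × cos φ = 46255.9 m, so Δλ = 357.09 / 46255.9 × 3600 = 27.792″.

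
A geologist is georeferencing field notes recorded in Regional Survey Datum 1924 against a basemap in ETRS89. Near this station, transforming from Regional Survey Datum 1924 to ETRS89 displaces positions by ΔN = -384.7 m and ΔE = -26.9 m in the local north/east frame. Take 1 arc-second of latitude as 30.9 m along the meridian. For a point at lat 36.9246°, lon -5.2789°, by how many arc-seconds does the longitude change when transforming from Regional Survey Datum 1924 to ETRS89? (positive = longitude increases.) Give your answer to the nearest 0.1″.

At latitude 36.9246°, cos φ = 0.799427.
1″ of longitude at this latitude = 30.90 × cos φ = 24.7023 m, so Δλ = -26.9 / 24.7023 = -1.089″.

Δλ = -1.1″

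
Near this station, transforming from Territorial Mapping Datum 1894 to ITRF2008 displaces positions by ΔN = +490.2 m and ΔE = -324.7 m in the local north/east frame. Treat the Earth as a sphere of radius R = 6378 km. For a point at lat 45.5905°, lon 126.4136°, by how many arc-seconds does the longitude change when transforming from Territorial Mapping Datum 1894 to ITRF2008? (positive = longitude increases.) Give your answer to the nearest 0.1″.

At latitude 45.5905°, cos φ = 0.699782.
One radian of longitude at latitude φ spans R cos φ, so Δλ = ΔE / (R cos φ) = -324.7 / (6378000 × 0.699782) = -7.2750e-05 rad = -15.006″.

Δλ = -15.0″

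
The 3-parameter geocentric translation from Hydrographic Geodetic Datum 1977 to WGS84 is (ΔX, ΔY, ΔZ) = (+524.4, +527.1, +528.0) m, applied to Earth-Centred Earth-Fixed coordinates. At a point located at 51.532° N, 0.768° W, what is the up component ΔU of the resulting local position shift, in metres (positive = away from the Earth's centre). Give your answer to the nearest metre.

The local up (radial) axis is (cos φ cos λ, cos φ sin λ, sin φ), giving ΔU = 326.188 − 4.395 + 413.401 = 735.19 m.

ΔU = 735 m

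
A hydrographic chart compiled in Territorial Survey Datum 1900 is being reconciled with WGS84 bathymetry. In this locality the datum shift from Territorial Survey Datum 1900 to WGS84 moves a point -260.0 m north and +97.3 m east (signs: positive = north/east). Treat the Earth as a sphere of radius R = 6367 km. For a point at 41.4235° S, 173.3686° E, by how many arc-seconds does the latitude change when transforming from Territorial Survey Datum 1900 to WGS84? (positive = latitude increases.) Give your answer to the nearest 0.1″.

On a sphere of radius R, 1 rad of latitude = R, so Δφ = ΔN / R = -260.0 / 6367000 = -4.0836e-05 rad = -8.423″.

Δφ = -8.4″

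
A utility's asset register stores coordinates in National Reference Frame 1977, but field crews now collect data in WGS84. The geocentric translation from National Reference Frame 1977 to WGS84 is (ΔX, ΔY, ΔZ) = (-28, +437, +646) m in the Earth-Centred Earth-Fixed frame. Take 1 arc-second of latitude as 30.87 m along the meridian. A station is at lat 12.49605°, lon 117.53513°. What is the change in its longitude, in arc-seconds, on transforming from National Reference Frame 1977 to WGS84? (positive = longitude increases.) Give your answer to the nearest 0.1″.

sin φ = 0.216372, cos φ = 0.976311, sin λ = 0.886728, cos λ = -0.462292.
East component: ΔE = −sin λ·ΔX + cos λ·ΔY = −(0.886728)(-28) + (-0.462292)(437) = -177.19 m.
1° of latitude spans 3600 × 30.87 = 111132 m; at latitude φ, 1° of longitude spans that × cos φ = 108499.4 m, so Δλ = -177.19 / 108499.4 × 3600 = -5.879″.

Δλ = -5.9″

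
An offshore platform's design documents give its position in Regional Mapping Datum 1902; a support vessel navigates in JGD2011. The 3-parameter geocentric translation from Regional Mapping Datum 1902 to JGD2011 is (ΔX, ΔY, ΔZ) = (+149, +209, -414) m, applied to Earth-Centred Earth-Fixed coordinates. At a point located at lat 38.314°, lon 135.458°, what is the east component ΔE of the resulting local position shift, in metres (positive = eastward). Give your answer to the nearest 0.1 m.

ΔE = -253.5 m

At φ = 38.314°, λ = 135.458°: sin φ = 0.619971, cos φ = 0.784625, sin λ = 0.701432, cos λ = -0.712736.
ΔE = −sin λ·ΔX + cos λ·ΔY = −(0.701432)·(149) + (-0.712736)·(209) = -253.48 m.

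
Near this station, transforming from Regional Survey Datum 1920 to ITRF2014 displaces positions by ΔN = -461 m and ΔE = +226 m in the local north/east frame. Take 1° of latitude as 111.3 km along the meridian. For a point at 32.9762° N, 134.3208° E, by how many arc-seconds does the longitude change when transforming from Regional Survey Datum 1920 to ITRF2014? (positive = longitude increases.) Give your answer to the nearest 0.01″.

Δλ = 8.71″

At latitude 32.9762°, cos φ = 0.838897.
1° of longitude at this latitude = 111.3 × cos φ = 93.37 km, so Δλ = 226.0 / 93369.2 = 0.0024205° = 8.714″.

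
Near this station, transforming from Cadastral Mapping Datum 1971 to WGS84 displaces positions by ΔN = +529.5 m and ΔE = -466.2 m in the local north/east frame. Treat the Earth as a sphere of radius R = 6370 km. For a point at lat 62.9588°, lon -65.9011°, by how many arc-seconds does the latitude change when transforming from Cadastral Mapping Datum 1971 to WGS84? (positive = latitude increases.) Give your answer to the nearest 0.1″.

On a sphere of radius R, 1 rad of latitude = R, so Δφ = ΔN / R = 529.5 / 6370000 = 8.3124e-05 rad = 17.146″.

Δφ = 17.1″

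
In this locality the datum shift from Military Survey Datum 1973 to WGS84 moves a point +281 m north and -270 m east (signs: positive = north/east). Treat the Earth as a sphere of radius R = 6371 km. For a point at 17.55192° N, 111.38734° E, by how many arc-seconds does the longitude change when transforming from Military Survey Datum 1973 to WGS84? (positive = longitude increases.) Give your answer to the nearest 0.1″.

Δλ = -9.2″

At latitude 17.55192°, cos φ = 0.953444.
One radian of longitude at latitude φ spans R cos φ, so Δλ = ΔE / (R cos φ) = -270.0 / (6371000 × 0.953444) = -4.4449e-05 rad = -9.168″.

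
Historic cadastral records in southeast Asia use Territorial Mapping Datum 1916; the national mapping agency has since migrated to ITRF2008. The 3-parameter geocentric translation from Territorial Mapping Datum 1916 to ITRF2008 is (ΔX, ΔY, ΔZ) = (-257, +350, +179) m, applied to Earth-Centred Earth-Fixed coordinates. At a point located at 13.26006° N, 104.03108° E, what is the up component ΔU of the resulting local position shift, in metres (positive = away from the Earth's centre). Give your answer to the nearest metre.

ΔU = 432 m

The local up (radial) axis is (cos φ cos λ, cos φ sin λ, sin φ), giving ΔU = 60.648 + 330.505 + 41.057 = 432.21 m.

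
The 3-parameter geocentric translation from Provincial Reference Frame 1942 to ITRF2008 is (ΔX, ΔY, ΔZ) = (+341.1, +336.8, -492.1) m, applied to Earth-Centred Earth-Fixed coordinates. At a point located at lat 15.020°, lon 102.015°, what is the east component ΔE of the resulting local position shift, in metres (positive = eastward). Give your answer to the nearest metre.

The local east axis at (φ, λ) is (−sin λ, cos λ, 0), so ΔE = −sin(102.015°)·341.1 + cos(102.015°)·336.8 = -403.74 m.

ΔE = -404 m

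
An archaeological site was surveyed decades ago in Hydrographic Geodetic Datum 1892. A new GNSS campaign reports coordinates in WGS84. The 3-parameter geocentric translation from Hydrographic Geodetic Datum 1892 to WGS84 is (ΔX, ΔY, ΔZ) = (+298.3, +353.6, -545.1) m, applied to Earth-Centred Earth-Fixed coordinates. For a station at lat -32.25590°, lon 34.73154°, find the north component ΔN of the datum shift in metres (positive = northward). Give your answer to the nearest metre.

The local north axis is (−sin φ cos λ, −sin φ sin λ, cos φ), giving ΔN = 130.838 + 107.518 − 460.976 = -222.62 m.

ΔN = -223 m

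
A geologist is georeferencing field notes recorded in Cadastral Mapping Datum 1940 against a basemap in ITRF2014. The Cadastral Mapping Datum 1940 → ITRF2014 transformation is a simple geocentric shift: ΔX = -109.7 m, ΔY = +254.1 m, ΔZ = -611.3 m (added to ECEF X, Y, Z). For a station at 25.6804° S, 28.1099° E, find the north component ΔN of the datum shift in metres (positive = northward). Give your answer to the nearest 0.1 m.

ΔN = -541.0 m

At φ = -25.6804°, λ = 28.1099°: sin φ = -0.433351, cos φ = 0.901225, sin λ = 0.471164, cos λ = 0.882045.
ΔN = −sin φ cos λ·ΔX − sin φ sin λ·ΔY + cos φ·ΔZ = −(-0.433351)(0.882045)(-109.7) − (-0.433351)(0.471164)(254.1) + (0.901225)(-611.3) = -540.97 m.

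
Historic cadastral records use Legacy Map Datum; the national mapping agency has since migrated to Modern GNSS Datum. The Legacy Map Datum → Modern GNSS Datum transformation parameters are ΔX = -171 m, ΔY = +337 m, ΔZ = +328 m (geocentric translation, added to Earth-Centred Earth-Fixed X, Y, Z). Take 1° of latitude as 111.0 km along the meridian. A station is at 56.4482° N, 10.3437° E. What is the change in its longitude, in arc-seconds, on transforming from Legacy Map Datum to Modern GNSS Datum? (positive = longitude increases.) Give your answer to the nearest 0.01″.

sin φ = 0.833386, cos φ = 0.552691, sin λ = 0.179553, cos λ = 0.983748.
East component: ΔE = −sin λ·ΔX + cos λ·ΔY = −(0.179553)(-171) + (0.983748)(337) = 362.23 m.
1° of latitude spans 111000 m; at latitude φ, 1° of longitude spans that × cos φ = 61348.7 m, so Δλ = 362.23 / 61348.7 × 3600 = 21.256″.

Δλ = 21.26″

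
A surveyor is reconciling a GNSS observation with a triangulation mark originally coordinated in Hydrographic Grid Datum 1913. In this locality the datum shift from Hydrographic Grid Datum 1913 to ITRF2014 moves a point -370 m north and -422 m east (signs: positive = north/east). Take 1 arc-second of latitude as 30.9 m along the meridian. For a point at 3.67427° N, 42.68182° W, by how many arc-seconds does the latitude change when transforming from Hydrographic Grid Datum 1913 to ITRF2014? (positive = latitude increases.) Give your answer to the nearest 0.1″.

Δφ = -12.0″

1″ of latitude = 30.90 m, so Δφ = -370.0 / 30.90 = -11.974″.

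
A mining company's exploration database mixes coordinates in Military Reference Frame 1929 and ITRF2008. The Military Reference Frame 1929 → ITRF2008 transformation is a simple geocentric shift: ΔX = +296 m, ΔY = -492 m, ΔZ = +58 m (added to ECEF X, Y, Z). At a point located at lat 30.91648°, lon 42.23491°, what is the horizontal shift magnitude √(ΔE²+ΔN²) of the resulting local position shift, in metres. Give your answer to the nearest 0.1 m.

At φ = 30.91648°, λ = 42.23491°: sin φ = 0.513788, cos φ = 0.857917, sin λ = 0.672172, cos λ = 0.740395.
ΔE = −sin λ·ΔX + cos λ·ΔY = −(0.672172)·(296) + (0.740395)·(-492) = -563.24 m.
ΔN = −sin φ cos λ·ΔX − sin φ sin λ·ΔY + cos φ·ΔZ = −(0.513788)(0.740395)(296) − (0.513788)(0.672172)(-492) + (0.857917)(58) = 107.07 m.
Horizontal magnitude = √(ΔE² + ΔN²) = √((-563.24)² + 107.07²) = 573.32 m.

573.3 m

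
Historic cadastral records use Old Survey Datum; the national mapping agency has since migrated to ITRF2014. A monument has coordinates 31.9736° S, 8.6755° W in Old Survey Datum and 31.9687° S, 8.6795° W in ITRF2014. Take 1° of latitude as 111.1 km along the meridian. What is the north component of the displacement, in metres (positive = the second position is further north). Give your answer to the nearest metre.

ΔN = 544 m

Δφ = -31.9687° − -31.9736° = +0.0049°; Δλ = -8.6795° − -8.6755° = -0.0040°.
ΔN = Δφ × 111100 = 544.4 m; ΔE = Δλ × 111100 × cos(-31.9736°) = -0.0040 × 111100 × 0.848292 = -377.0 m.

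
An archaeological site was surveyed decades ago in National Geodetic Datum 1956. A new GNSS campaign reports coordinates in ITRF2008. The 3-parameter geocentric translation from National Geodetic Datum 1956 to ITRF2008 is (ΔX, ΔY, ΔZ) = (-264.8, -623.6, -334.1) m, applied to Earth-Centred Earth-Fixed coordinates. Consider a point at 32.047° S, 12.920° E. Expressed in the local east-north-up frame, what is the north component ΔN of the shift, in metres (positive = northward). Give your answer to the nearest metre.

ΔN = -494 m

The local north axis is (−sin φ cos λ, −sin φ sin λ, cos φ), giving ΔN = -136.950 − 73.984 − 283.188 = -494.12 m.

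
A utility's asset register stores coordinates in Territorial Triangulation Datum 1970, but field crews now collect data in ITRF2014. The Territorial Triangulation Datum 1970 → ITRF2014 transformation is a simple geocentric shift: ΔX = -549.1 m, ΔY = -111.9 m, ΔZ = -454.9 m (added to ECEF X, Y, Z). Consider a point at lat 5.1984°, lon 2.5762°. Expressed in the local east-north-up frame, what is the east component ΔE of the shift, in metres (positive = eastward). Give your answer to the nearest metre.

ΔE = -87 m

The local east axis at (φ, λ) is (−sin λ, cos λ, 0), so ΔE = −sin(2.5762°)·(-549.1) + cos(2.5762°)·(-111.9) = -87.11 m.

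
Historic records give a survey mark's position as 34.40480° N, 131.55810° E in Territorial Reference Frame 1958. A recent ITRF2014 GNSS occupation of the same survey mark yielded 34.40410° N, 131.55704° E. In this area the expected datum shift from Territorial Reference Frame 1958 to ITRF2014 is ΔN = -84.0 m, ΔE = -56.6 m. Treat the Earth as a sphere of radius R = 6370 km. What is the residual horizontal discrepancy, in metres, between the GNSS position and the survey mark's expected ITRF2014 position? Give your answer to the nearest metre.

41 m

Observed coordinate differences: Δφ = -0.00070°, Δλ = -0.00106°.
Converting to metres (1° lat = 111177 m, cos φ = 0.825066): observed ΔN = -77.8 m, observed ΔE = -97.2 m.
Subtracting the expected shift leaves a residual of -77.8 − (-84.0) = 6.2 m north and -97.2 − (-56.6) = -40.6 m east.
Residual distance = √(6.2² + (-40.6)²) = 41.1 m.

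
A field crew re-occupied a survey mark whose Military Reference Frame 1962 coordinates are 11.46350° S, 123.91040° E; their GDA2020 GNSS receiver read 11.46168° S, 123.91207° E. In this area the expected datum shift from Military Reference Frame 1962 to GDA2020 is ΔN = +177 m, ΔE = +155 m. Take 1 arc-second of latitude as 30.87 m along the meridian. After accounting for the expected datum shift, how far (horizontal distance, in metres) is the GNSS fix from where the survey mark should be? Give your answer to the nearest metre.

37 m

Observed coordinate differences: Δφ = +0.00182°, Δλ = +0.00167°.
Converting to metres (1° lat = 111132 m, cos φ = 0.980052): observed ΔN = 202.3 m, observed ΔE = 181.9 m.
Subtracting the expected shift leaves a residual of 202.3 − (177) = 25.3 m north and 181.9 − (155) = 26.9 m east.
Residual distance = √(25.3² + 26.9²) = 36.9 m.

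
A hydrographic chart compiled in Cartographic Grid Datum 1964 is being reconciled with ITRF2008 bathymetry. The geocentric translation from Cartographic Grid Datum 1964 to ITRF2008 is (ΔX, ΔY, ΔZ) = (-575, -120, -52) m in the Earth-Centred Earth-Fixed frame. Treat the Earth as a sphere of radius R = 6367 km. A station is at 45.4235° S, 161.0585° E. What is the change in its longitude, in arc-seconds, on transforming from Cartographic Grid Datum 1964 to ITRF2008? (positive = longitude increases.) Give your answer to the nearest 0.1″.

Δλ = 13.9″

sin φ = -0.712314, cos φ = 0.701861, sin λ = 0.324603, cos λ = -0.945850.
East component: ΔE = −sin λ·ΔX + cos λ·ΔY = −(0.324603)(-575) + (-0.945850)(-120) = 300.15 m.
1° of latitude spans πR/180 = 111125 m; at latitude φ, 1° of longitude spans that × cos φ = 77994.4 m, so Δλ = 300.15 / 77994.4 × 3600 = 13.854″.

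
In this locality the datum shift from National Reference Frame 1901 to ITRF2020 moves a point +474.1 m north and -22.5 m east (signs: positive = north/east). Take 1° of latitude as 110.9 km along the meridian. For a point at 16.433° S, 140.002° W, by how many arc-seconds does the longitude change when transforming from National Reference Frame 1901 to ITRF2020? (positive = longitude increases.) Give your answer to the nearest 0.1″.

At latitude -16.433°, cos φ = 0.959151.
1° of longitude at this latitude = 110.9 × cos φ = 106.37 km, so Δλ = -22.5 / 106369.9 = -0.0002115° = -0.761″.

Δλ = -0.8″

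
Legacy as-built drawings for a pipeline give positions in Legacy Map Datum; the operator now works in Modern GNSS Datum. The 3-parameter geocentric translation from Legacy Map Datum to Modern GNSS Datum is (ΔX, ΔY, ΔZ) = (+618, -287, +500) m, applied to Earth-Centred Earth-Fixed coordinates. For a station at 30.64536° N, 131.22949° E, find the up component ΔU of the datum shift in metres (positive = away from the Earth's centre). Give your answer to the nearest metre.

The local up (radial) axis is (cos φ cos λ, cos φ sin λ, sin φ), giving ΔU = -350.424 − 185.700 + 254.861 = -281.26 m.

ΔU = -281 m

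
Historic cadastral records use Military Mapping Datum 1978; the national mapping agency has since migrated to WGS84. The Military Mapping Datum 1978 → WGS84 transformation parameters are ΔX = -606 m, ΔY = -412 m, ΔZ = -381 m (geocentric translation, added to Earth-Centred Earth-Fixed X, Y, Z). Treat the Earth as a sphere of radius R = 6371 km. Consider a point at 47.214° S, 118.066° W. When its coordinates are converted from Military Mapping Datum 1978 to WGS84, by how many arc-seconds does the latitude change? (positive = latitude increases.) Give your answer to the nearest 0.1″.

sin φ = -0.733896, cos φ = 0.679262, sin λ = -0.882406, cos λ = -0.470488.
North component: ΔN = −sin φ cos λ·ΔX − sin φ sin λ·ΔY + cos φ·ΔZ = −(-0.733896)(-0.470488)(-606) − (-0.733896)(-0.882406)(-412) + (0.679262)(-381) = 217.26 m.
1° of latitude spans πR/180 = 111195 m, so Δφ = 217.26 / 111195 × 3600 = 7.034″.

Δφ = 7.0″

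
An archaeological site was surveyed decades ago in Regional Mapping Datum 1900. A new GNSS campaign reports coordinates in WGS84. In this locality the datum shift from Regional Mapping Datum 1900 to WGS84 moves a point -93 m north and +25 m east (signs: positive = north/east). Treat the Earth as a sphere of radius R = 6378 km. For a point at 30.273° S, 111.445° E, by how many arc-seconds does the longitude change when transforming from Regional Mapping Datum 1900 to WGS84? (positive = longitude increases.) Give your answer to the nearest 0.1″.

At latitude -30.273°, cos φ = 0.863633.
One radian of longitude at latitude φ spans R cos φ, so Δλ = ΔE / (R cos φ) = 25.0 / (6378000 × 0.863633) = 4.5386e-06 rad = 0.936″.

Δλ = 0.9″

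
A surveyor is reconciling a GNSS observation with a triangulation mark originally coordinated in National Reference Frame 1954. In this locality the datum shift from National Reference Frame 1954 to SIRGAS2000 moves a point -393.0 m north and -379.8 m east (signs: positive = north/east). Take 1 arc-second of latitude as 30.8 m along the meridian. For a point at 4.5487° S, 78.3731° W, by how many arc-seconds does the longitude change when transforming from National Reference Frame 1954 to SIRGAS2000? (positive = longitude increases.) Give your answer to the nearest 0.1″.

Δλ = -12.4″

At latitude -4.5487°, cos φ = 0.996850.
1″ of longitude at this latitude = 30.80 × cos φ = 30.7030 m, so Δλ = -379.8 / 30.7030 = -12.370″.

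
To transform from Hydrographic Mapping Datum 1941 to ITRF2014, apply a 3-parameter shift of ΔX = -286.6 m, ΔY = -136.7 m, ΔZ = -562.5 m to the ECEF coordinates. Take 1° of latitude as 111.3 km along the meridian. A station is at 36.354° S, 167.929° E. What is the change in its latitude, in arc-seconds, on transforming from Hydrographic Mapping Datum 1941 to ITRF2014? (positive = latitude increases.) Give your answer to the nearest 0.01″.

Δφ = -9.83″

sin φ = -0.592772, cos φ = 0.805370, sin λ = 0.209124, cos λ = -0.977889.
North component: ΔN = −sin φ cos λ·ΔX − sin φ sin λ·ΔY + cos φ·ΔZ = −(-0.592772)(-0.977889)(-286.6) − (-0.592772)(0.209124)(-136.7) + (0.805370)(-562.5) = -303.83 m.
1° of latitude spans 111300 m, so Δφ = -303.83 / 111300 × 3600 = -9.828″.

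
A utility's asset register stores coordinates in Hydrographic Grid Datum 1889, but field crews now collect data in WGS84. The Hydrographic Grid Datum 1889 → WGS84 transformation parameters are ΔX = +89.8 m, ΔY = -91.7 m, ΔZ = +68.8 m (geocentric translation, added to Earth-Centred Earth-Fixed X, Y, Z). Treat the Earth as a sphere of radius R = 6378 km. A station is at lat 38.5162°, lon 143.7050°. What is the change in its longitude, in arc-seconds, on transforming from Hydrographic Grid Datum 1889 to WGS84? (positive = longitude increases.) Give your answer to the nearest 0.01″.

Δλ = 0.86″

sin φ = 0.622736, cos φ = 0.782432, sin λ = 0.591943, cos λ = -0.805980.
East component: ΔE = −sin λ·ΔX + cos λ·ΔY = −(0.591943)(89.8) + (-0.805980)(-91.7) = 20.75 m.
1° of latitude spans πR/180 = 111317 m; at latitude φ, 1° of longitude spans that × cos φ = 87098.1 m, so Δλ = 20.75 / 87098.1 × 3600 = 0.858″.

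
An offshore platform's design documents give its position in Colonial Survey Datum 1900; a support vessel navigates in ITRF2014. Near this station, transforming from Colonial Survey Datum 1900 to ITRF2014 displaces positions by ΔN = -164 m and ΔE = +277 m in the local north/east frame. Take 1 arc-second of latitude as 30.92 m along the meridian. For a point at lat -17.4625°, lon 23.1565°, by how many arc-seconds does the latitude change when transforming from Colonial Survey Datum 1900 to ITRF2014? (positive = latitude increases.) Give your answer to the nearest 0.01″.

Δφ = -5.30″

1″ of latitude = 30.92 m, so Δφ = -164.0 / 30.92 = -5.304″.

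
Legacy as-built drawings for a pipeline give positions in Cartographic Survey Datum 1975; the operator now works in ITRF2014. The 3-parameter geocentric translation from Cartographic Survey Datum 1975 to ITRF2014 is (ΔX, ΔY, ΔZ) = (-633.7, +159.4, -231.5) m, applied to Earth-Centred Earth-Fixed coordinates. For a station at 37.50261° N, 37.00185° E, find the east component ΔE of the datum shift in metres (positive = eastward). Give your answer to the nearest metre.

The local east axis at (φ, λ) is (−sin λ, cos λ, 0), so ΔE = −sin(37.00185°)·(-633.7) + cos(37.00185°)·159.4 = 508.69 m.

ΔE = 509 m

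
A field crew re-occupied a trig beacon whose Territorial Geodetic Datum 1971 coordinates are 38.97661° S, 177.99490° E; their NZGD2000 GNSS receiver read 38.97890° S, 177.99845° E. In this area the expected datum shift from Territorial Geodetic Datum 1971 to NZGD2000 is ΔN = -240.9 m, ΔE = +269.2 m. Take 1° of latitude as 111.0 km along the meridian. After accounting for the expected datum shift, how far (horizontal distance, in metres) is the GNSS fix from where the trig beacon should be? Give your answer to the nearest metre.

Observed coordinate differences: Δφ = -0.00229°, Δλ = +0.00355°.
Converting to metres (1° lat = 111000 m, cos φ = 0.777403): observed ΔN = -254.2 m, observed ΔE = 306.3 m.
Subtracting the expected shift leaves a residual of -254.2 − (-240.9) = -13.3 m north and 306.3 − (269.2) = 37.1 m east.
Residual distance = √((-13.3)² + 37.1²) = 39.4 m.

39 m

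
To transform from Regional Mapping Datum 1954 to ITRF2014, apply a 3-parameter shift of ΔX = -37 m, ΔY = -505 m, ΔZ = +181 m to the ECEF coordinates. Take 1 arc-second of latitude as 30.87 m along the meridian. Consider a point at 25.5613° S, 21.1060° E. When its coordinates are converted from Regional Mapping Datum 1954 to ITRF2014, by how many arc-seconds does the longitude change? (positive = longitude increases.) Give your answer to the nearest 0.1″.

Δλ = -16.4″

sin φ = -0.431477, cos φ = 0.902124, sin λ = 0.360095, cos λ = 0.932916.
East component: ΔE = −sin λ·ΔX + cos λ·ΔY = −(0.360095)(-37) + (0.932916)(-505) = -457.80 m.
1° of latitude spans 3600 × 30.87 = 111132 m; at latitude φ, 1° of longitude spans that × cos φ = 100254.9 m, so Δλ = -457.80 / 100254.9 × 3600 = -16.439″.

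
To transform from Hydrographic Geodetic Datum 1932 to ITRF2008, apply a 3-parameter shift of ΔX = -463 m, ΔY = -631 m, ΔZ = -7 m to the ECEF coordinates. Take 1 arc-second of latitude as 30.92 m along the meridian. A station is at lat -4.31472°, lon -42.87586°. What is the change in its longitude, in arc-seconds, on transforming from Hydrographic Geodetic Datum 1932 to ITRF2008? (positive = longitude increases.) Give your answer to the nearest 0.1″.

Δλ = -25.2″

sin φ = -0.075235, cos φ = 0.997166, sin λ = -0.680412, cos λ = 0.732830.
East component: ΔE = −sin λ·ΔX + cos λ·ΔY = −(-0.680412)(-463) + (0.732830)(-631) = -777.45 m.
1° of latitude spans 3600 × 30.92 = 111312 m; at latitude φ, 1° of longitude spans that × cos φ = 110996.5 m, so Δλ = -777.45 / 110996.5 × 3600 = -25.215″.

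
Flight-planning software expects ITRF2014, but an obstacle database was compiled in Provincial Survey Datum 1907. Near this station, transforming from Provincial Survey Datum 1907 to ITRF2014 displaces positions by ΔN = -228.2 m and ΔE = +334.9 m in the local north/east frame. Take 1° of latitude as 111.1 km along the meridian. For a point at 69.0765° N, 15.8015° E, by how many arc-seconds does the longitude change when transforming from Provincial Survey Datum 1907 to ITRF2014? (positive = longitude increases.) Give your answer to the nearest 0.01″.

At latitude 69.0765°, cos φ = 0.357121.
1° of longitude at this latitude = 111.1 × cos φ = 39.68 km, so Δλ = 334.9 / 39676.2 = 0.0084408° = 30.387″.

Δλ = 30.39″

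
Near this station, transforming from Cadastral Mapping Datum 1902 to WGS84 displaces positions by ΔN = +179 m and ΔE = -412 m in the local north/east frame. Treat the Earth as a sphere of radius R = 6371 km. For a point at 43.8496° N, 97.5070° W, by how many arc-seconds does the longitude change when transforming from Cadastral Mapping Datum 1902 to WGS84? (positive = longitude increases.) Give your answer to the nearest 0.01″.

At latitude 43.8496°, cos φ = 0.721161.
One radian of longitude at latitude φ spans R cos φ, so Δλ = ΔE / (R cos φ) = -412.0 / (6371000 × 0.721161) = -8.9672e-05 rad = -18.496″.

Δλ = -18.50″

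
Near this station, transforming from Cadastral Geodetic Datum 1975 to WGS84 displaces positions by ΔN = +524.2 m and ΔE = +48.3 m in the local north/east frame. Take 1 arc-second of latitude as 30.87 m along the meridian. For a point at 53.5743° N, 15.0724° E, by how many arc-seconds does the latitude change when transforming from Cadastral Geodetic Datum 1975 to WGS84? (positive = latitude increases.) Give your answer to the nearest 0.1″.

1″ of latitude = 30.87 m, so Δφ = 524.2 / 30.87 = 16.981″.

Δφ = 17.0″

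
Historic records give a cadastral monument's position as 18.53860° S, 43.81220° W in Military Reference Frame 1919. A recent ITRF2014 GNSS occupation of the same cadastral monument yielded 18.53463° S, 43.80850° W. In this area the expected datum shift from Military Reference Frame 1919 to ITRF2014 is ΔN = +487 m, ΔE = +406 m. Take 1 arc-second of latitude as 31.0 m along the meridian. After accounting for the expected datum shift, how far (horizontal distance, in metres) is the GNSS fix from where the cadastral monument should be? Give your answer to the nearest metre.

46 m

Observed coordinate differences: Δφ = +0.00397°, Δλ = +0.00370°.
Converting to metres (1° lat = 111600 m, cos φ = 0.948110): observed ΔN = 443.1 m, observed ΔE = 391.5 m.
Subtracting the expected shift leaves a residual of 443.1 − (487) = -43.9 m north and 391.5 − (406) = -14.5 m east.
Residual distance = √((-43.9)² + (-14.5)²) = 46.3 m.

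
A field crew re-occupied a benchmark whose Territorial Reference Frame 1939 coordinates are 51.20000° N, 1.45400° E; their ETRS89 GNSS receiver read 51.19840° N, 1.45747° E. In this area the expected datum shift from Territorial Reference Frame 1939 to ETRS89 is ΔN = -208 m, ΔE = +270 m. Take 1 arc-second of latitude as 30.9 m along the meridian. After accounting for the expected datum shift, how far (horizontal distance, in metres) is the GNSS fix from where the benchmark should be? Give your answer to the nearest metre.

Observed coordinate differences: Δφ = -0.00160°, Δλ = +0.00347°.
Converting to metres (1° lat = 111240 m, cos φ = 0.626604): observed ΔN = -178.0 m, observed ΔE = 241.9 m.
Subtracting the expected shift leaves a residual of -178.0 − (-208) = 30.0 m north and 241.9 − (270) = -28.1 m east.
Residual distance = √(30.0² + (-28.1)²) = 41.1 m.

41 m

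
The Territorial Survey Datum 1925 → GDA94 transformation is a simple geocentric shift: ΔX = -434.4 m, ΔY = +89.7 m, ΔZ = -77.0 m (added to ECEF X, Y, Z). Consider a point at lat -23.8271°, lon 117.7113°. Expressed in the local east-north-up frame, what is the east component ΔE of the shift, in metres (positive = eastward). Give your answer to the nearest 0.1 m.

ΔE = 342.9 m

The local east axis at (φ, λ) is (−sin λ, cos λ, 0), so ΔE = −sin(117.7113°)·(-434.4) + cos(117.7113°)·89.7 = 342.86 m.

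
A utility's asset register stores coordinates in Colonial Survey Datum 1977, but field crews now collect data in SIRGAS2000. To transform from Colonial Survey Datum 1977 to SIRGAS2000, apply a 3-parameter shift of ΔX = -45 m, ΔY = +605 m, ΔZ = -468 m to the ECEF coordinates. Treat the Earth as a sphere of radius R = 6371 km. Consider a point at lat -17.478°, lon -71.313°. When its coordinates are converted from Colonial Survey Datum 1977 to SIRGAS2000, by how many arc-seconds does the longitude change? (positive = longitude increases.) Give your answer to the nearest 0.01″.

sin φ = -0.300340, cos φ = 0.953832, sin λ = -0.947283, cos λ = 0.320398.
East component: ΔE = −sin λ·ΔX + cos λ·ΔY = −(-0.947283)(-45) + (0.320398)(605) = 151.21 m.
1° of latitude spans πR/180 = 111195 m; at latitude φ, 1° of longitude spans that × cos φ = 106061.3 m, so Δλ = 151.21 / 106061.3 × 3600 = 5.133″.

Δλ = 5.13″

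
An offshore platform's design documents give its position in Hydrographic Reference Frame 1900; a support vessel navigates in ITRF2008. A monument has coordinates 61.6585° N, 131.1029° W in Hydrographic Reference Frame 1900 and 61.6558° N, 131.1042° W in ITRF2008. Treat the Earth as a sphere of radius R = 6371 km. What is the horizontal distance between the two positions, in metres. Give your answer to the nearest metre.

308 m

Δφ = 61.6558° − 61.6585° = -0.0027°; Δλ = -131.1042° − -131.1029° = -0.0013°.
1° along a meridian = πR/180 = 111195 m.
ΔN = Δφ × 111195 = -300.2 m; ΔE = Δλ × 111195 × cos(61.6585°) = -0.0013 × 111195 × 0.474726 = -68.6 m.
Distance = √(ΔE² + ΔN²) = √((-68.6)² + (-300.2)²) = 308.0 m.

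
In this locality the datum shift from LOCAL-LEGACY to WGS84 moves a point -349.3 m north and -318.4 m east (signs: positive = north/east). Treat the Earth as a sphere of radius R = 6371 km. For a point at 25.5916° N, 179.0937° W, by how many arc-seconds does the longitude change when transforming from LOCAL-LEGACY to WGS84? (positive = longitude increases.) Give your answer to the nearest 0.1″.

At latitude 25.5916°, cos φ = 0.901896.
One radian of longitude at latitude φ spans R cos φ, so Δλ = ΔE / (R cos φ) = -318.4 / (6371000 × 0.901896) = -5.5413e-05 rad = -11.430″.

Δλ = -11.4″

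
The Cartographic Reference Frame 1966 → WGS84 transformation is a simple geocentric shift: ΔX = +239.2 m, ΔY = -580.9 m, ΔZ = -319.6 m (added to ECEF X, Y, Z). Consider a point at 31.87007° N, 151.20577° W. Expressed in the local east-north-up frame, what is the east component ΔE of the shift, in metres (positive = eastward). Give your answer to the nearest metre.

The local east axis at (φ, λ) is (−sin λ, cos λ, 0), so ΔE = −sin(-151.20577°)·239.2 + cos(-151.20577°)·(-580.9) = 624.29 m.

ΔE = 624 m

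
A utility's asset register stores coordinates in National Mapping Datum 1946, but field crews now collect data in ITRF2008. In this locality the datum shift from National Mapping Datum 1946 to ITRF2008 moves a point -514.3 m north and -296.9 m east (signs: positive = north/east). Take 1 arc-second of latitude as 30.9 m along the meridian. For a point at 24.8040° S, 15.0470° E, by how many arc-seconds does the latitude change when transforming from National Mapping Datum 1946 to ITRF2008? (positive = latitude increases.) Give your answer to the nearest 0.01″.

1″ of latitude = 30.90 m, so Δφ = -514.3 / 30.90 = -16.644″.

Δφ = -16.64″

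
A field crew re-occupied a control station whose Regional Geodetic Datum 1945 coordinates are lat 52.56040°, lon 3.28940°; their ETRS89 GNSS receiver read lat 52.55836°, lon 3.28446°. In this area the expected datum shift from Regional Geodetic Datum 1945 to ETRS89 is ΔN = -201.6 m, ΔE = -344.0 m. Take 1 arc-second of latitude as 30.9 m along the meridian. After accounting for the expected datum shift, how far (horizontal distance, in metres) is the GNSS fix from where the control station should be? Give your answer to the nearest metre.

27 m

Observed coordinate differences: Δφ = -0.00204°, Δλ = -0.00494°.
Converting to metres (1° lat = 111240 m, cos φ = 0.607925): observed ΔN = -226.9 m, observed ΔE = -334.1 m.
Subtracting the expected shift leaves a residual of -226.9 − (-201.6) = -25.3 m north and -334.1 − (-344.0) = 9.9 m east.
Residual distance = √((-25.3)² + 9.9²) = 27.2 m.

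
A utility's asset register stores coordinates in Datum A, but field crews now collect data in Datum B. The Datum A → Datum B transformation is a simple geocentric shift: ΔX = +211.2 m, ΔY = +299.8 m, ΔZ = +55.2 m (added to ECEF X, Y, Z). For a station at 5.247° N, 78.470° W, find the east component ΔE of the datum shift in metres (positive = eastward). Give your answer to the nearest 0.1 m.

At φ = 5.247°, λ = -78.470°: sin φ = 0.091449, cos φ = 0.995810, sin λ = -0.979820, cos λ = 0.199881.
ΔE = −sin λ·ΔX + cos λ·ΔY = −(-0.979820)·(211.2) + (0.199881)·(299.8) = 266.86 m.

ΔE = 266.9 m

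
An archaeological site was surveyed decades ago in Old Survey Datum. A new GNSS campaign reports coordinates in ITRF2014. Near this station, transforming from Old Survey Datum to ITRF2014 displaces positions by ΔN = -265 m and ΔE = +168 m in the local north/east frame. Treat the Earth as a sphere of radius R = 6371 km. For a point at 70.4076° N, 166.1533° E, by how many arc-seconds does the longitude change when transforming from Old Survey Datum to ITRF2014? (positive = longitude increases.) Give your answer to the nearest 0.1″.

At latitude 70.4076°, cos φ = 0.335327.
One radian of longitude at latitude φ spans R cos φ, so Δλ = ΔE / (R cos φ) = 168.0 / (6371000 × 0.335327) = 7.8638e-05 rad = 16.220″.

Δλ = 16.2″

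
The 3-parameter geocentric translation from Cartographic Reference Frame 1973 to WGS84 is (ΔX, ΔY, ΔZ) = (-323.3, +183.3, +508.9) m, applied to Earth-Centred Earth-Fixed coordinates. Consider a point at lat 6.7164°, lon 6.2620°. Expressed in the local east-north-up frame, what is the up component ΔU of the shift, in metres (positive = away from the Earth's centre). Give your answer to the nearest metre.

ΔU = -240 m

The local up (radial) axis is (cos φ cos λ, cos φ sin λ, sin φ), giving ΔU = -319.166 + 19.856 + 59.518 = -239.79 m.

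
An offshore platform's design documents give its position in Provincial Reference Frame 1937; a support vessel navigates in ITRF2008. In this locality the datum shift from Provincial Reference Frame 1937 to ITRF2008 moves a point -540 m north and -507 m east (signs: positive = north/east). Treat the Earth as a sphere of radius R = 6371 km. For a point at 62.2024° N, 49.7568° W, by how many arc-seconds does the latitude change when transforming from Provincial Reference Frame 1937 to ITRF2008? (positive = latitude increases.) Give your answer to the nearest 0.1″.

On a sphere of radius R, 1 rad of latitude = R, so Δφ = ΔN / R = -540.0 / 6371000 = -8.4759e-05 rad = -17.483″.

Δφ = -17.5″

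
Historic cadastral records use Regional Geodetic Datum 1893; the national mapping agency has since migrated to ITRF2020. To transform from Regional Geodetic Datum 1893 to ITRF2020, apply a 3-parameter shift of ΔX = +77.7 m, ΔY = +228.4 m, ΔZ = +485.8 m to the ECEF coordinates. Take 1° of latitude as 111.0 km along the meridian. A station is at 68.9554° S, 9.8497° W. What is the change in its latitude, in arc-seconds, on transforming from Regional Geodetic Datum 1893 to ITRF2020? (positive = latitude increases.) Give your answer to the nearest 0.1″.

Δφ = 6.8″

sin φ = -0.933301, cos φ = 0.359095, sin λ = -0.171064, cos λ = 0.985260.
North component: ΔN = −sin φ cos λ·ΔX − sin φ sin λ·ΔY + cos φ·ΔZ = −(-0.933301)(0.985260)(77.7) − (-0.933301)(-0.171064)(228.4) + (0.359095)(485.8) = 209.43 m.
1° of latitude spans 111000 m, so Δφ = 209.43 / 111000 × 3600 = 6.792″.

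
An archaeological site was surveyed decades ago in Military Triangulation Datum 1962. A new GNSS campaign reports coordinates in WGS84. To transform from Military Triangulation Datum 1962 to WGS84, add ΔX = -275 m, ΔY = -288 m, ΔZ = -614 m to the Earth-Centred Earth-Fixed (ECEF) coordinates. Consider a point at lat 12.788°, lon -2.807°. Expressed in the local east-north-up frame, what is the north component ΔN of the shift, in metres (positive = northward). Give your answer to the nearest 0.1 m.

At φ = 12.788°, λ = -2.807°: sin φ = 0.221344, cos φ = 0.975196, sin λ = -0.048972, cos λ = 0.998800.
ΔN = −sin φ cos λ·ΔX − sin φ sin λ·ΔY + cos φ·ΔZ = −(0.221344)(0.998800)(-275) − (0.221344)(-0.048972)(-288) + (0.975196)(-614) = -541.10 m.

ΔN = -541.1 m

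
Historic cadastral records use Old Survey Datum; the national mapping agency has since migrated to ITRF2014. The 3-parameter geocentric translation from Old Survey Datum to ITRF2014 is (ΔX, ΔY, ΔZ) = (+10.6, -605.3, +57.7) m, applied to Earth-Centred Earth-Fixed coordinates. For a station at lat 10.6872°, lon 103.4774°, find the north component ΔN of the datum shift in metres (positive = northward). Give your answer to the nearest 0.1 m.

ΔN = 166.3 m

The local north axis is (−sin φ cos λ, −sin φ sin λ, cos φ), giving ΔN = 0.458 + 109.160 + 56.699 = 166.32 m.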